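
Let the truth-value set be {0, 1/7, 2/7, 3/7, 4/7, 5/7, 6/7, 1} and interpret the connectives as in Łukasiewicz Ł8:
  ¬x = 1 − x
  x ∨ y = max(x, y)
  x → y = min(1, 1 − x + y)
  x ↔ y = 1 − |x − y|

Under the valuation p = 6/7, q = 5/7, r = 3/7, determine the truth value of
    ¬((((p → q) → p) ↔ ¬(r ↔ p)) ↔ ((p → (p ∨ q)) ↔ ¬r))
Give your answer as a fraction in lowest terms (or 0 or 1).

p → q = 6/7 → 5/7 = 6/7
(p → q) → p = 6/7 → 6/7 = 1
r ↔ p = 3/7 ↔ 6/7 = 4/7
¬(r ↔ p) = ¬4/7 = 3/7
((p → q) → p) ↔ ¬(r ↔ p) = 1 ↔ 3/7 = 3/7
p ∨ q = 6/7 ∨ 5/7 = 6/7
p → (p ∨ q) = 6/7 → 6/7 = 1
¬r = ¬3/7 = 4/7
(p → (p ∨ q)) ↔ ¬r = 1 ↔ 4/7 = 4/7
(((p → q) → p) ↔ ¬(r ↔ p)) ↔ ((p → (p ∨ q)) ↔ ¬r) = 3/7 ↔ 4/7 = 6/7
¬((((p → q) → p) ↔ ¬(r ↔ p)) ↔ ((p → (p ∨ q)) ↔ ¬r)) = ¬6/7 = 1/7

1/7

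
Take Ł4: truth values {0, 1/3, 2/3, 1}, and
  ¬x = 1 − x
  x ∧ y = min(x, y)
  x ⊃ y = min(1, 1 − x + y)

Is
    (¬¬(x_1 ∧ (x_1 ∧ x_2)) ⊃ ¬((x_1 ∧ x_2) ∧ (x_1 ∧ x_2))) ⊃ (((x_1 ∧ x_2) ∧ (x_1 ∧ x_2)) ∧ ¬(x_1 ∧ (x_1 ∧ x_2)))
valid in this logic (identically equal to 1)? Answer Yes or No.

No

Counterexample: take x_1 = 0, x_2 = 0.
x_1 ∧ x_2 = 0 ∧ 0 = 0
x_1 ∧ (x_1 ∧ x_2) = 0 ∧ 0 = 0
¬(x_1 ∧ (x_1 ∧ x_2)) = ¬0 = 1
¬¬(x_1 ∧ (x_1 ∧ x_2)) = ¬1 = 0
x_1 ∧ x_2 = 0 ∧ 0 = 0
x_1 ∧ x_2 = 0 ∧ 0 = 0
(x_1 ∧ x_2) ∧ (x_1 ∧ x_2) = 0 ∧ 0 = 0
¬((x_1 ∧ x_2) ∧ (x_1 ∧ x_2)) = ¬0 = 1
¬¬(x_1 ∧ (x_1 ∧ x_2)) ⊃ ¬((x_1 ∧ x_2) ∧ (x_1 ∧ x_2)) = 0 ⊃ 1 = 1
x_1 ∧ x_2 = 0 ∧ 0 = 0
x_1 ∧ x_2 = 0 ∧ 0 = 0
(x_1 ∧ x_2) ∧ (x_1 ∧ x_2) = 0 ∧ 0 = 0
x_1 ∧ x_2 = 0 ∧ 0 = 0
x_1 ∧ (x_1 ∧ x_2) = 0 ∧ 0 = 0
¬(x_1 ∧ (x_1 ∧ x_2)) = ¬0 = 1
((x_1 ∧ x_2) ∧ (x_1 ∧ x_2)) ∧ ¬(x_1 ∧ (x_1 ∧ x_2)) = 0 ∧ 1 = 0
(¬¬(x_1 ∧ (x_1 ∧ x_2)) ⊃ ¬((x_1 ∧ x_2) ∧ (x_1 ∧ x_2))) ⊃ (((x_1 ∧ x_2) ∧ (x_1 ∧ x_2)) ∧ ¬(x_1 ∧ (x_1 ∧ x_2))) = 1 ⊃ 0 = 0
This gives 0 ≠ 1.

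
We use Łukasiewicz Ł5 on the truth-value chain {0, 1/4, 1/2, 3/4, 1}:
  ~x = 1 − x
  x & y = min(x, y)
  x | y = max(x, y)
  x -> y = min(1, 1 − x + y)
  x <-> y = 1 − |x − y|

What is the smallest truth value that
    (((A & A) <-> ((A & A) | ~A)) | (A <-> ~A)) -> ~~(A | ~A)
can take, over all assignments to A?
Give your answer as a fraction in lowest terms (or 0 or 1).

1/2

Take A = 1/2:
A & A = 1/2 & 1/2 = 1/2
A & A = 1/2 & 1/2 = 1/2
~A = ~1/2 = 1/2
(A & A) | ~A = 1/2 | 1/2 = 1/2
(A & A) <-> ((A & A) | ~A) = 1/2 <-> 1/2 = 1
~A = ~1/2 = 1/2
A <-> ~A = 1/2 <-> 1/2 = 1
((A & A) <-> ((A & A) | ~A)) | (A <-> ~A) = 1 | 1 = 1
~A = ~1/2 = 1/2
A | ~A = 1/2 | 1/2 = 1/2
~(A | ~A) = ~1/2 = 1/2
~~(A | ~A) = ~1/2 = 1/2
(((A & A) <-> ((A & A) | ~A)) | (A <-> ~A)) -> ~~(A | ~A) = 1 -> 1/2 = 1/2
No assignment yields a value below 1/2, so this is the minimum.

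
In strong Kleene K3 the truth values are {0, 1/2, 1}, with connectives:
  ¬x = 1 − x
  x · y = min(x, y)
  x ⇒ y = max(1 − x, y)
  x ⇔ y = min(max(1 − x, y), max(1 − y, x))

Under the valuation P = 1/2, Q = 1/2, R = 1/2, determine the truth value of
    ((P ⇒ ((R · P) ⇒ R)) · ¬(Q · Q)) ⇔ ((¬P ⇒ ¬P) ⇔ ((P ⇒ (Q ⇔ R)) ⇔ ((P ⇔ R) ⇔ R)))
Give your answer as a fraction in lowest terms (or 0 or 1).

1/2

R · P = 1/2 · 1/2 = 1/2
(R · P) ⇒ R = 1/2 ⇒ 1/2 = 1/2
P ⇒ ((R · P) ⇒ R) = 1/2 ⇒ 1/2 = 1/2
Q · Q = 1/2 · 1/2 = 1/2
¬(Q · Q) = ¬1/2 = 1/2
(P ⇒ ((R · P) ⇒ R)) · ¬(Q · Q) = 1/2 · 1/2 = 1/2
¬P = ¬1/2 = 1/2
¬P = ¬1/2 = 1/2
¬P ⇒ ¬P = 1/2 ⇒ 1/2 = 1/2
Q ⇔ R = 1/2 ⇔ 1/2 = 1/2
P ⇒ (Q ⇔ R) = 1/2 ⇒ 1/2 = 1/2
P ⇔ R = 1/2 ⇔ 1/2 = 1/2
(P ⇔ R) ⇔ R = 1/2 ⇔ 1/2 = 1/2
(P ⇒ (Q ⇔ R)) ⇔ ((P ⇔ R) ⇔ R) = 1/2 ⇔ 1/2 = 1/2
(¬P ⇒ ¬P) ⇔ ((P ⇒ (Q ⇔ R)) ⇔ ((P ⇔ R) ⇔ R)) = 1/2 ⇔ 1/2 = 1/2
((P ⇒ ((R · P) ⇒ R)) · ¬(Q · Q)) ⇔ ((¬P ⇒ ¬P) ⇔ ((P ⇒ (Q ⇔ R)) ⇔ ((P ⇔ R) ⇔ R))) = 1/2 ⇔ 1/2 = 1/2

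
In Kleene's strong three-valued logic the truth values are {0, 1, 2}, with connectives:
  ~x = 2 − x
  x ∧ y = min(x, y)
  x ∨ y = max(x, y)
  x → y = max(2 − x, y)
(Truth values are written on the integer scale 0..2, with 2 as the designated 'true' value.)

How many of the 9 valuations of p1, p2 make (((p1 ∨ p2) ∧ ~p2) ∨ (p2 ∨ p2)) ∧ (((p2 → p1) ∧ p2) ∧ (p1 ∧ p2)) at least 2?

1

p1 = 0, p2 = 0 ↦ 0  <
p1 = 0, p2 = 1 ↦ 0  <
p1 = 0, p2 = 2 ↦ 0  <
p1 = 1, p2 = 0 ↦ 0  <
p1 = 1, p2 = 1 ↦ 1  <
p1 = 1, p2 = 2 ↦ 1  <
p1 = 2, p2 = 0 ↦ 0  <
p1 = 2, p2 = 1 ↦ 1  <
p1 = 2, p2 = 2 ↦ 2  ≥
So 1 of the 9 assignments meets the threshold.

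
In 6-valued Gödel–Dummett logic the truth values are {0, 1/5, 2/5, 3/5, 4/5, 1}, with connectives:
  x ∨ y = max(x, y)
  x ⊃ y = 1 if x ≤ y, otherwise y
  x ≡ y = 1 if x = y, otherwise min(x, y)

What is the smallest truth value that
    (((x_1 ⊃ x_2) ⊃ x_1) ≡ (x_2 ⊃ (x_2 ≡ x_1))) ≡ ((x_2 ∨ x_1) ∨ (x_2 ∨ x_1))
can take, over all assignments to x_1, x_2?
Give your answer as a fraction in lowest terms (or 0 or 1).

1/5

Take x_1 = 0, x_2 = 1/5:
x_1 ⊃ x_2 = 0 ⊃ 1/5 = 1
(x_1 ⊃ x_2) ⊃ x_1 = 1 ⊃ 0 = 0
x_2 ≡ x_1 = 1/5 ≡ 0 = 0
x_2 ⊃ (x_2 ≡ x_1) = 1/5 ⊃ 0 = 0
((x_1 ⊃ x_2) ⊃ x_1) ≡ (x_2 ⊃ (x_2 ≡ x_1)) = 0 ≡ 0 = 1
x_2 ∨ x_1 = 1/5 ∨ 0 = 1/5
x_2 ∨ x_1 = 1/5 ∨ 0 = 1/5
(x_2 ∨ x_1) ∨ (x_2 ∨ x_1) = 1/5 ∨ 1/5 = 1/5
(((x_1 ⊃ x_2) ⊃ x_1) ≡ (x_2 ⊃ (x_2 ≡ x_1))) ≡ ((x_2 ∨ x_1) ∨ (x_2 ∨ x_1)) = 1 ≡ 1/5 = 1/5
No assignment yields a value below 1/5, so this is the minimum.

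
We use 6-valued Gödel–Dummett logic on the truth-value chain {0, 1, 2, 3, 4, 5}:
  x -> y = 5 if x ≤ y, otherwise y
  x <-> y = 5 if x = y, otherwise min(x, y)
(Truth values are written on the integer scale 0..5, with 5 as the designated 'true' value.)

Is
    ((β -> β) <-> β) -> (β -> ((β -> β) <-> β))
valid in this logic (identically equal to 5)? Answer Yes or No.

Yes

β = 0 ↦ 5
β = 1 ↦ 5
β = 2 ↦ 5
β = 3 ↦ 5
β = 4 ↦ 5
β = 5 ↦ 5
Every assignment gives a value ≥ 5.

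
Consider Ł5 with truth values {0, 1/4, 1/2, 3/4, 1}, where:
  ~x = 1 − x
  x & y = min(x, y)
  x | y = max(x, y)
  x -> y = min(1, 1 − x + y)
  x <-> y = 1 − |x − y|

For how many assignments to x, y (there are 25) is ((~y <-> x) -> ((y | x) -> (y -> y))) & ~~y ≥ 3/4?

value 1: 5 assignments (counts)
value 3/4: 5 assignments (counts)
value 1/2: 5 assignments
value 1/4: 5 assignments
value 0: 5 assignments
So 10 of the 25 assignments meet the threshold.

10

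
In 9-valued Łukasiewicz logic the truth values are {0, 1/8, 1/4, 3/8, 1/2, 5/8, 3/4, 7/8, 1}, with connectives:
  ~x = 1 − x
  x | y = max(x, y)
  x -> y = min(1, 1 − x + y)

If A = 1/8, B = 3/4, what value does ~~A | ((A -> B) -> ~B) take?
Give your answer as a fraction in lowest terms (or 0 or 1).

~A = ~1/8 = 7/8
~~A = ~7/8 = 1/8
A -> B = 1/8 -> 3/4 = 1
~B = ~3/4 = 1/4
(A -> B) -> ~B = 1 -> 1/4 = 1/4
~~A | ((A -> B) -> ~B) = 1/8 | 1/4 = 1/4

1/4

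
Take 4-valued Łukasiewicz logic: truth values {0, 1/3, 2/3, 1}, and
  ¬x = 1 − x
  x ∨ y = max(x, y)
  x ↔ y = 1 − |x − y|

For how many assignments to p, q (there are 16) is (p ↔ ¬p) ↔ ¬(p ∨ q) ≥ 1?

p = 0, q = 0 ↦ 0  <
p = 0, q = 1/3 ↦ 1/3  <
p = 0, q = 2/3 ↦ 2/3  <
p = 0, q = 1 ↦ 1  ≥
p = 1/3, q = 0 ↦ 1  ≥
p = 1/3, q = 1/3 ↦ 1  ≥
p = 1/3, q = 2/3 ↦ 2/3  <
p = 1/3, q = 1 ↦ 1/3  <
p = 2/3, q = 0 ↦ 2/3  <
p = 2/3, q = 1/3 ↦ 2/3  <
p = 2/3, q = 2/3 ↦ 2/3  <
p = 2/3, q = 1 ↦ 1/3  <
p = 1, q = 0 ↦ 1  ≥
p = 1, q = 1/3 ↦ 1  ≥
p = 1, q = 2/3 ↦ 1  ≥
p = 1, q = 1 ↦ 1  ≥
So 7 of the 16 assignments meet the threshold.

7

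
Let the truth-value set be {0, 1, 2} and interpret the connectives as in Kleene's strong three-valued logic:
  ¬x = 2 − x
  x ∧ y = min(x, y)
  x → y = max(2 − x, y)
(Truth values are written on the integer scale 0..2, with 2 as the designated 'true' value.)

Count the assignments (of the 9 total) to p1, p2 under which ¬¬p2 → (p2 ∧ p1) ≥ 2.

4

p1 = 0, p2 = 0 ↦ 2  ≥
p1 = 0, p2 = 1 ↦ 1  <
p1 = 0, p2 = 2 ↦ 0  <
p1 = 1, p2 = 0 ↦ 2  ≥
p1 = 1, p2 = 1 ↦ 1  <
p1 = 1, p2 = 2 ↦ 1  <
p1 = 2, p2 = 0 ↦ 2  ≥
p1 = 2, p2 = 1 ↦ 1  <
p1 = 2, p2 = 2 ↦ 2  ≥
So 4 of the 9 assignments meet the threshold.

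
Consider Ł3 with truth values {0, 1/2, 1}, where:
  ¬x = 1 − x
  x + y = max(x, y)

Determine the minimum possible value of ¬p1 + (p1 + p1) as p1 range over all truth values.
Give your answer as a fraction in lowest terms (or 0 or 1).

1/2

Take p1 = 1/2:
¬p1 = ¬1/2 = 1/2
p1 + p1 = 1/2 + 1/2 = 1/2
¬p1 + (p1 + p1) = 1/2 + 1/2 = 1/2
No assignment yields a value below 1/2, so this is the minimum.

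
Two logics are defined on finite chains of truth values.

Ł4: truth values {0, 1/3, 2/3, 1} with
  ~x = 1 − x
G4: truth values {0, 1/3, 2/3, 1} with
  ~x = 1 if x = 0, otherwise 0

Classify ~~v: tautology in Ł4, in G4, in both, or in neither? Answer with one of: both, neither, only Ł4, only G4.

neither

In Ł4: at v = 0 the value is 0 — not a tautology.
In G4: at v = 0 the value is 0 — not a tautology.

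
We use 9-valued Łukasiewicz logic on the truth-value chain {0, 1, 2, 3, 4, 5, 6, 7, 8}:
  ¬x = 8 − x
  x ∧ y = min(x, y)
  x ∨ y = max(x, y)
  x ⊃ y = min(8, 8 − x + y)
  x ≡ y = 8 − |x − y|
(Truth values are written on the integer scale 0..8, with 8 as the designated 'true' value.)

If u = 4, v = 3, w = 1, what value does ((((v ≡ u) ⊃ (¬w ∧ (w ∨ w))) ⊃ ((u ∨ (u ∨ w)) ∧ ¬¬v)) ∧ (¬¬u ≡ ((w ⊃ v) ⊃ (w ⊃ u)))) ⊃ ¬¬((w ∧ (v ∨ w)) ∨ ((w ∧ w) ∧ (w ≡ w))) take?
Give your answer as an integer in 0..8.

5

v ≡ u = 3 ≡ 4 = 7
¬w = ¬1 = 7
w ∨ w = 1 ∨ 1 = 1
¬w ∧ (w ∨ w) = 7 ∧ 1 = 1
(v ≡ u) ⊃ (¬w ∧ (w ∨ w)) = 7 ⊃ 1 = 2
u ∨ w = 4 ∨ 1 = 4
u ∨ (u ∨ w) = 4 ∨ 4 = 4
¬v = ¬3 = 5
¬¬v = ¬5 = 3
(u ∨ (u ∨ w)) ∧ ¬¬v = 4 ∧ 3 = 3
((v ≡ u) ⊃ (¬w ∧ (w ∨ w))) ⊃ ((u ∨ (u ∨ w)) ∧ ¬¬v) = 2 ⊃ 3 = 8
¬u = ¬4 = 4
¬¬u = ¬4 = 4
w ⊃ v = 1 ⊃ 3 = 8
w ⊃ u = 1 ⊃ 4 = 8
(w ⊃ v) ⊃ (w ⊃ u) = 8 ⊃ 8 = 8
¬¬u ≡ ((w ⊃ v) ⊃ (w ⊃ u)) = 4 ≡ 8 = 4
(((v ≡ u) ⊃ (¬w ∧ (w ∨ w))) ⊃ ((u ∨ (u ∨ w)) ∧ ¬¬v)) ∧ (¬¬u ≡ ((w ⊃ v) ⊃ (w ⊃ u))) = 8 ∧ 4 = 4
v ∨ w = 3 ∨ 1 = 3
w ∧ (v ∨ w) = 1 ∧ 3 = 1
w ∧ w = 1 ∧ 1 = 1
w ≡ w = 1 ≡ 1 = 8
(w ∧ w) ∧ (w ≡ w) = 1 ∧ 8 = 1
(w ∧ (v ∨ w)) ∨ ((w ∧ w) ∧ (w ≡ w)) = 1 ∨ 1 = 1
¬((w ∧ (v ∨ w)) ∨ ((w ∧ w) ∧ (w ≡ w))) = ¬1 = 7
¬¬((w ∧ (v ∨ w)) ∨ ((w ∧ w) ∧ (w ≡ w))) = ¬7 = 1
((((v ≡ u) ⊃ (¬w ∧ (w ∨ w))) ⊃ ((u ∨ (u ∨ w)) ∧ ¬¬v)) ∧ (¬¬u ≡ ((w ⊃ v) ⊃ (w ⊃ u)))) ⊃ ¬¬((w ∧ (v ∨ w)) ∨ ((w ∧ w) ∧ (w ≡ w))) = 4 ⊃ 1 = 5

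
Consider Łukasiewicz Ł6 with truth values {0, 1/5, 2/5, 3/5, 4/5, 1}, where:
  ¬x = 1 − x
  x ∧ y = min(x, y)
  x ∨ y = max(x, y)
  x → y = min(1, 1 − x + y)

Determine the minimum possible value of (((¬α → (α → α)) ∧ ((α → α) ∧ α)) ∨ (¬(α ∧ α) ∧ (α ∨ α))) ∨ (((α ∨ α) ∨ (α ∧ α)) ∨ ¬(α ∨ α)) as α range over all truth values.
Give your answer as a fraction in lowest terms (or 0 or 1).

3/5

Take α = 2/5:
¬α = ¬2/5 = 3/5
α → α = 2/5 → 2/5 = 1
¬α → (α → α) = 3/5 → 1 = 1
α → α = 2/5 → 2/5 = 1
(α → α) ∧ α = 1 ∧ 2/5 = 2/5
(¬α → (α → α)) ∧ ((α → α) ∧ α) = 1 ∧ 2/5 = 2/5
α ∧ α = 2/5 ∧ 2/5 = 2/5
¬(α ∧ α) = ¬2/5 = 3/5
α ∨ α = 2/5 ∨ 2/5 = 2/5
¬(α ∧ α) ∧ (α ∨ α) = 3/5 ∧ 2/5 = 2/5
((¬α → (α → α)) ∧ ((α → α) ∧ α)) ∨ (¬(α ∧ α) ∧ (α ∨ α)) = 2/5 ∨ 2/5 = 2/5
α ∨ α = 2/5 ∨ 2/5 = 2/5
α ∧ α = 2/5 ∧ 2/5 = 2/5
(α ∨ α) ∨ (α ∧ α) = 2/5 ∨ 2/5 = 2/5
α ∨ α = 2/5 ∨ 2/5 = 2/5
¬(α ∨ α) = ¬2/5 = 3/5
((α ∨ α) ∨ (α ∧ α)) ∨ ¬(α ∨ α) = 2/5 ∨ 3/5 = 3/5
(((¬α → (α → α)) ∧ ((α → α) ∧ α)) ∨ (¬(α ∧ α) ∧ (α ∨ α))) ∨ (((α ∨ α) ∨ (α ∧ α)) ∨ ¬(α ∨ α)) = 2/5 ∨ 3/5 = 3/5
No assignment yields a value below 3/5, so this is the minimum.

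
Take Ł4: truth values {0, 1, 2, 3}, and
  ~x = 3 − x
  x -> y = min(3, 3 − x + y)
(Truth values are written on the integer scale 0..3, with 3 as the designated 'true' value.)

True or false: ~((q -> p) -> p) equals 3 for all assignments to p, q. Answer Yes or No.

No

Counterexample: take p = 0, q = 1.
q -> p = 1 -> 0 = 2
(q -> p) -> p = 2 -> 0 = 1
~((q -> p) -> p) = ~1 = 2
This gives 2 ≠ 3.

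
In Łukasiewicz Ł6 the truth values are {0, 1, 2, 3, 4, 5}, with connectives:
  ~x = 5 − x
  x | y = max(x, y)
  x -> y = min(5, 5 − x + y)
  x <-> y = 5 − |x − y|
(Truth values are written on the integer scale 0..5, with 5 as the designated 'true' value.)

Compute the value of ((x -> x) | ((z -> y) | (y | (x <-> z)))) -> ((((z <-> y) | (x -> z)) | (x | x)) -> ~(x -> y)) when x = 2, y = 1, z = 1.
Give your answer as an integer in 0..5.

x -> x = 2 -> 2 = 5
z -> y = 1 -> 1 = 5
x <-> z = 2 <-> 1 = 4
y | (x <-> z) = 1 | 4 = 4
(z -> y) | (y | (x <-> z)) = 5 | 4 = 5
(x -> x) | ((z -> y) | (y | (x <-> z))) = 5 | 5 = 5
z <-> y = 1 <-> 1 = 5
x -> z = 2 -> 1 = 4
(z <-> y) | (x -> z) = 5 | 4 = 5
x | x = 2 | 2 = 2
((z <-> y) | (x -> z)) | (x | x) = 5 | 2 = 5
x -> y = 2 -> 1 = 4
~(x -> y) = ~4 = 1
(((z <-> y) | (x -> z)) | (x | x)) -> ~(x -> y) = 5 -> 1 = 1
((x -> x) | ((z -> y) | (y | (x <-> z)))) -> ((((z <-> y) | (x -> z)) | (x | x)) -> ~(x -> y)) = 5 -> 1 = 1

1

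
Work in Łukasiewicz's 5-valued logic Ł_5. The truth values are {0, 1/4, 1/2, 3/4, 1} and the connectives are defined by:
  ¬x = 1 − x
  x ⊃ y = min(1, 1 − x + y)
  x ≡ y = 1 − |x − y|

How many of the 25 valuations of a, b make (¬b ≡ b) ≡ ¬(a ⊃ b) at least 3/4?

value 1: 7 assignments (counts)
value 3/4: 4 assignments (counts)
value 1/2: 8 assignments
value 1/4: 2 assignments
value 0: 4 assignments
So 11 of the 25 assignments meet the threshold.

11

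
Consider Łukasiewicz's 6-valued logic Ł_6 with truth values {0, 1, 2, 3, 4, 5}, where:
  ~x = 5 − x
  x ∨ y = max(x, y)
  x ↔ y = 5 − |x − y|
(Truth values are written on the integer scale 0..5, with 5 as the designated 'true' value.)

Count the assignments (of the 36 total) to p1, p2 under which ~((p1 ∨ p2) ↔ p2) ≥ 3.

value 5: 1 assignment (counts)
value 4: 2 assignments (counts)
value 3: 3 assignments (counts)
value 2: 4 assignments
value 1: 5 assignments
value 0: 21 assignments
So 6 of the 36 assignments meet the threshold.

6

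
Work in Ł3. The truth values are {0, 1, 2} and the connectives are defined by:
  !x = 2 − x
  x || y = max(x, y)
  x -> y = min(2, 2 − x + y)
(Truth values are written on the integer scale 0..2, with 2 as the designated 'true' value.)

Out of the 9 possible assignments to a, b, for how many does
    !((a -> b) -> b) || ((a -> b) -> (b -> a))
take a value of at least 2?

6

a = 0, b = 0 ↦ 2  ≥
a = 0, b = 1 ↦ 1  <
a = 0, b = 2 ↦ 0  <
a = 1, b = 0 ↦ 2  ≥
a = 1, b = 1 ↦ 2  ≥
a = 1, b = 2 ↦ 1  <
a = 2, b = 0 ↦ 2  ≥
a = 2, b = 1 ↦ 2  ≥
a = 2, b = 2 ↦ 2  ≥
So 6 of the 9 assignments meet the threshold.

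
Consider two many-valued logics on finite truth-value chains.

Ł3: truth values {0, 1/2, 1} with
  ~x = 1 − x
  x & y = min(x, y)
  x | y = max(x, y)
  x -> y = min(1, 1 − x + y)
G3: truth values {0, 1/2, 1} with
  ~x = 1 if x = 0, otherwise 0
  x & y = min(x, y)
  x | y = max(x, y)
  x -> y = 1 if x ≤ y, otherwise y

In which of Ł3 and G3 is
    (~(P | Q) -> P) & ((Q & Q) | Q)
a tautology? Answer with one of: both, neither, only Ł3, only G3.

neither

In Ł3: at P = 0, Q = 0 the value is 0 — not a tautology.
In G3: at P = 0, Q = 0 the value is 0 — not a tautology.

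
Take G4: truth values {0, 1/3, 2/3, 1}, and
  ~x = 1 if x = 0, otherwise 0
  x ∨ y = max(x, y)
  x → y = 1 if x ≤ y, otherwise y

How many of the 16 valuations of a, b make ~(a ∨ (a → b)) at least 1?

0

a = 0, b = 0 ↦ 0  <
a = 0, b = 1/3 ↦ 0  <
a = 0, b = 2/3 ↦ 0  <
a = 0, b = 1 ↦ 0  <
a = 1/3, b = 0 ↦ 0  <
a = 1/3, b = 1/3 ↦ 0  <
a = 1/3, b = 2/3 ↦ 0  <
a = 1/3, b = 1 ↦ 0  <
a = 2/3, b = 0 ↦ 0  <
a = 2/3, b = 1/3 ↦ 0  <
a = 2/3, b = 2/3 ↦ 0  <
a = 2/3, b = 1 ↦ 0  <
a = 1, b = 0 ↦ 0  <
a = 1, b = 1/3 ↦ 0  <
a = 1, b = 2/3 ↦ 0  <
a = 1, b = 1 ↦ 0  <
So 0 of the 16 assignments meet the threshold.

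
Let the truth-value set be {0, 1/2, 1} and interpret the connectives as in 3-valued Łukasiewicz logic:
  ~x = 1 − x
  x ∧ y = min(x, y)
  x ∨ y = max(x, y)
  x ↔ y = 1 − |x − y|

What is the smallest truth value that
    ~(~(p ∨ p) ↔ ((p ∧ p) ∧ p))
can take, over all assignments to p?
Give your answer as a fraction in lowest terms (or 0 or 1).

Take p = 1/2:
p ∨ p = 1/2 ∨ 1/2 = 1/2
~(p ∨ p) = ~1/2 = 1/2
p ∧ p = 1/2 ∧ 1/2 = 1/2
(p ∧ p) ∧ p = 1/2 ∧ 1/2 = 1/2
~(p ∨ p) ↔ ((p ∧ p) ∧ p) = 1/2 ↔ 1/2 = 1
~(~(p ∨ p) ↔ ((p ∧ p) ∧ p)) = ~1 = 0
No assignment yields a value below 0, so this is the minimum.

0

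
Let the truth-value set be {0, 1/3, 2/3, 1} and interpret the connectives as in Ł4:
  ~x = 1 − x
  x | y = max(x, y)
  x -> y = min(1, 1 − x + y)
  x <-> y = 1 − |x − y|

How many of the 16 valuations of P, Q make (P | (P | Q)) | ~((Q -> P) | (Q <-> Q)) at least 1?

P = 0, Q = 0 ↦ 0  <
P = 0, Q = 1/3 ↦ 1/3  <
P = 0, Q = 2/3 ↦ 2/3  <
P = 0, Q = 1 ↦ 1  ≥
P = 1/3, Q = 0 ↦ 1/3  <
P = 1/3, Q = 1/3 ↦ 1/3  <
P = 1/3, Q = 2/3 ↦ 2/3  <
P = 1/3, Q = 1 ↦ 1  ≥
P = 2/3, Q = 0 ↦ 2/3  <
P = 2/3, Q = 1/3 ↦ 2/3  <
P = 2/3, Q = 2/3 ↦ 2/3  <
P = 2/3, Q = 1 ↦ 1  ≥
P = 1, Q = 0 ↦ 1  ≥
P = 1, Q = 1/3 ↦ 1  ≥
P = 1, Q = 2/3 ↦ 1  ≥
P = 1, Q = 1 ↦ 1  ≥
So 7 of the 16 assignments meet the threshold.

7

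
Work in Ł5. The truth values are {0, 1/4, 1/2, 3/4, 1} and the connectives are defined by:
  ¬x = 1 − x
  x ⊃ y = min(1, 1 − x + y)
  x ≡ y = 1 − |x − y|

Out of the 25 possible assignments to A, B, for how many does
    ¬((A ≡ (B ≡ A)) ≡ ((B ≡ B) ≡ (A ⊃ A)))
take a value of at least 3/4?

value 1: 2 assignments (counts)
value 3/4: 3 assignments (counts)
value 1/2: 6 assignments
value 1/4: 7 assignments
value 0: 7 assignments
So 5 of the 25 assignments meet the threshold.

5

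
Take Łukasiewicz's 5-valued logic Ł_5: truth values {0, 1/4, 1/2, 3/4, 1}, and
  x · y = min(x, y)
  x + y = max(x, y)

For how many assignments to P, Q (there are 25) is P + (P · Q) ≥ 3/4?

value 1: 5 assignments (counts)
value 3/4: 5 assignments (counts)
value 1/2: 5 assignments
value 1/4: 5 assignments
value 0: 5 assignments
So 10 of the 25 assignments meet the threshold.

10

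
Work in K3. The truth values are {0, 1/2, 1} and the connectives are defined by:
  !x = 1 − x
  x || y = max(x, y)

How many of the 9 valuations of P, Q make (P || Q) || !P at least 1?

7

P = 0, Q = 0 ↦ 1  ≥
P = 0, Q = 1/2 ↦ 1  ≥
P = 0, Q = 1 ↦ 1  ≥
P = 1/2, Q = 0 ↦ 1/2  <
P = 1/2, Q = 1/2 ↦ 1/2  <
P = 1/2, Q = 1 ↦ 1  ≥
P = 1, Q = 0 ↦ 1  ≥
P = 1, Q = 1/2 ↦ 1  ≥
P = 1, Q = 1 ↦ 1  ≥
So 7 of the 9 assignments meet the threshold.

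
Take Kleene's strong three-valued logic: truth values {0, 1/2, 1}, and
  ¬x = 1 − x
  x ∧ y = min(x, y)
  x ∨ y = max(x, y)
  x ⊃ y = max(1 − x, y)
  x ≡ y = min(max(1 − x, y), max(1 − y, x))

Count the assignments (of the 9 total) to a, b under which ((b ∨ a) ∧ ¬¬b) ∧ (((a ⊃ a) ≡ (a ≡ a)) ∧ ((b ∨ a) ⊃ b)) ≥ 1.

2

a = 0, b = 0 ↦ 0  <
a = 0, b = 1/2 ↦ 1/2  <
a = 0, b = 1 ↦ 1  ≥
a = 1/2, b = 0 ↦ 0  <
a = 1/2, b = 1/2 ↦ 1/2  <
a = 1/2, b = 1 ↦ 1/2  <
a = 1, b = 0 ↦ 0  <
a = 1, b = 1/2 ↦ 1/2  <
a = 1, b = 1 ↦ 1  ≥
So 2 of the 9 assignments meet the threshold.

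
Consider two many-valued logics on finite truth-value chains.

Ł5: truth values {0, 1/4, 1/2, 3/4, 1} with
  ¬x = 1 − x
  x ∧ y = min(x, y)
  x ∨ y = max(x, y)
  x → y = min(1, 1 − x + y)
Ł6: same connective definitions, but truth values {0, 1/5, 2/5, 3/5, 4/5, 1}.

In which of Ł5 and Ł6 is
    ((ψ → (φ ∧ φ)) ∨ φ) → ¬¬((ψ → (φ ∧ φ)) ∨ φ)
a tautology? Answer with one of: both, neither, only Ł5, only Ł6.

both

In Ł5: every assignment gives 1 — tautology.
In Ł6: every assignment gives 1 — tautology.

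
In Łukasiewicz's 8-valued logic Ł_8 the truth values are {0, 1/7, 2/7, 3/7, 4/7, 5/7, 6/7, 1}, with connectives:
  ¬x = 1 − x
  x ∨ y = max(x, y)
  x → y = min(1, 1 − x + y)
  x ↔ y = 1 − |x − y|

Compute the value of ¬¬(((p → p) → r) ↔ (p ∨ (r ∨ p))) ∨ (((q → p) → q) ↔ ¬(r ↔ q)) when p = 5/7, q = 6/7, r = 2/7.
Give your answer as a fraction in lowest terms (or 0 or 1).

p → p = 5/7 → 5/7 = 1
(p → p) → r = 1 → 2/7 = 2/7
r ∨ p = 2/7 ∨ 5/7 = 5/7
p ∨ (r ∨ p) = 5/7 ∨ 5/7 = 5/7
((p → p) → r) ↔ (p ∨ (r ∨ p)) = 2/7 ↔ 5/7 = 4/7
¬(((p → p) → r) ↔ (p ∨ (r ∨ p))) = ¬4/7 = 3/7
¬¬(((p → p) → r) ↔ (p ∨ (r ∨ p))) = ¬3/7 = 4/7
q → p = 6/7 → 5/7 = 6/7
(q → p) → q = 6/7 → 6/7 = 1
r ↔ q = 2/7 ↔ 6/7 = 3/7
¬(r ↔ q) = ¬3/7 = 4/7
((q → p) → q) ↔ ¬(r ↔ q) = 1 ↔ 4/7 = 4/7
¬¬(((p → p) → r) ↔ (p ∨ (r ∨ p))) ∨ (((q → p) → q) ↔ ¬(r ↔ q)) = 4/7 ∨ 4/7 = 4/7

4/7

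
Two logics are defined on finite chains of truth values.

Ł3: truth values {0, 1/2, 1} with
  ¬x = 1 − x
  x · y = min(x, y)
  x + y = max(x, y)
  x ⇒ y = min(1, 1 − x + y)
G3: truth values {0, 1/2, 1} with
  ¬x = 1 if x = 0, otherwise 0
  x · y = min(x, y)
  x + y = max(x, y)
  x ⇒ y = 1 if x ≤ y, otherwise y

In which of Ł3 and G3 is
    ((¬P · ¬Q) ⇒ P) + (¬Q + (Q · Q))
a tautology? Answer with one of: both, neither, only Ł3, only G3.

only G3

In Ł3: at P = 0, Q = 1/2 the value is 1/2 — not a tautology.
In G3: every assignment gives 1 — tautology.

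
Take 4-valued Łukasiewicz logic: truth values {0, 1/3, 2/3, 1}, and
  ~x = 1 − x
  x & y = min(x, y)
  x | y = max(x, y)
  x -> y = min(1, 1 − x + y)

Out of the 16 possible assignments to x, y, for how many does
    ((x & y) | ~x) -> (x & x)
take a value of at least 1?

x = 0, y = 0 ↦ 0  <
x = 0, y = 1/3 ↦ 0  <
x = 0, y = 2/3 ↦ 0  <
x = 0, y = 1 ↦ 0  <
x = 1/3, y = 0 ↦ 2/3  <
x = 1/3, y = 1/3 ↦ 2/3  <
x = 1/3, y = 2/3 ↦ 2/3  <
x = 1/3, y = 1 ↦ 2/3  <
x = 2/3, y = 0 ↦ 1  ≥
x = 2/3, y = 1/3 ↦ 1  ≥
x = 2/3, y = 2/3 ↦ 1  ≥
x = 2/3, y = 1 ↦ 1  ≥
x = 1, y = 0 ↦ 1  ≥
x = 1, y = 1/3 ↦ 1  ≥
x = 1, y = 2/3 ↦ 1  ≥
x = 1, y = 1 ↦ 1  ≥
So 8 of the 16 assignments meet the threshold.

8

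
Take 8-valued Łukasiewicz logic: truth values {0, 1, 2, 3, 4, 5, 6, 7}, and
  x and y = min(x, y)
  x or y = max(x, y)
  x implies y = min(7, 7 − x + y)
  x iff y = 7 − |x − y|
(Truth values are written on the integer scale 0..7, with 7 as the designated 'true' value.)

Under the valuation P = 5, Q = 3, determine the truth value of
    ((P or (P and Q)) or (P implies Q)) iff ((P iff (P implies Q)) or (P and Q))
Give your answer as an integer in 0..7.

5

P and Q = 5 and 3 = 3
P or (P and Q) = 5 or 3 = 5
P implies Q = 5 implies 3 = 5
(P or (P and Q)) or (P implies Q) = 5 or 5 = 5
P implies Q = 5 implies 3 = 5
P iff (P implies Q) = 5 iff 5 = 7
P and Q = 5 and 3 = 3
(P iff (P implies Q)) or (P and Q) = 7 or 3 = 7
((P or (P and Q)) or (P implies Q)) iff ((P iff (P implies Q)) or (P and Q)) = 5 iff 7 = 5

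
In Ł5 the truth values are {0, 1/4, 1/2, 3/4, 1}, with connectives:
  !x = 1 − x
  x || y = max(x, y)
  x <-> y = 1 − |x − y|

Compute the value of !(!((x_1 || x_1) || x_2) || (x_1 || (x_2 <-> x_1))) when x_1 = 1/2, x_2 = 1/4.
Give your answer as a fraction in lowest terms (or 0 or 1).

1/4

x_1 || x_1 = 1/2 || 1/2 = 1/2
(x_1 || x_1) || x_2 = 1/2 || 1/4 = 1/2
!((x_1 || x_1) || x_2) = !1/2 = 1/2
x_2 <-> x_1 = 1/4 <-> 1/2 = 3/4
x_1 || (x_2 <-> x_1) = 1/2 || 3/4 = 3/4
!((x_1 || x_1) || x_2) || (x_1 || (x_2 <-> x_1)) = 1/2 || 3/4 = 3/4
!(!((x_1 || x_1) || x_2) || (x_1 || (x_2 <-> x_1))) = !3/4 = 1/4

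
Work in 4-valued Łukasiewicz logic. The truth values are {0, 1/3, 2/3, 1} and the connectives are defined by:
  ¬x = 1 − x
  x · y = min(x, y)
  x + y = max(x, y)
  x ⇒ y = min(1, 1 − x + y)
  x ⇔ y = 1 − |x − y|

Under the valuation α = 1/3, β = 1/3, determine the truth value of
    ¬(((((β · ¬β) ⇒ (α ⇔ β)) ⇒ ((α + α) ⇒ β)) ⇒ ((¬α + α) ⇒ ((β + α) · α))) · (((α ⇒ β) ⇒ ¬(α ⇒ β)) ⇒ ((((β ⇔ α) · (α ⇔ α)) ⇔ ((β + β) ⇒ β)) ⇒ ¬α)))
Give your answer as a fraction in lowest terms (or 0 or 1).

¬β = ¬1/3 = 2/3
β · ¬β = 1/3 · 2/3 = 1/3
α ⇔ β = 1/3 ⇔ 1/3 = 1
(β · ¬β) ⇒ (α ⇔ β) = 1/3 ⇒ 1 = 1
α + α = 1/3 + 1/3 = 1/3
(α + α) ⇒ β = 1/3 ⇒ 1/3 = 1
((β · ¬β) ⇒ (α ⇔ β)) ⇒ ((α + α) ⇒ β) = 1 ⇒ 1 = 1
¬α = ¬1/3 = 2/3
¬α + α = 2/3 + 1/3 = 2/3
β + α = 1/3 + 1/3 = 1/3
(β + α) · α = 1/3 · 1/3 = 1/3
(¬α + α) ⇒ ((β + α) · α) = 2/3 ⇒ 1/3 = 2/3
(((β · ¬β) ⇒ (α ⇔ β)) ⇒ ((α + α) ⇒ β)) ⇒ ((¬α + α) ⇒ ((β + α) · α)) = 1 ⇒ 2/3 = 2/3
α ⇒ β = 1/3 ⇒ 1/3 = 1
α ⇒ β = 1/3 ⇒ 1/3 = 1
¬(α ⇒ β) = ¬1 = 0
(α ⇒ β) ⇒ ¬(α ⇒ β) = 1 ⇒ 0 = 0
β ⇔ α = 1/3 ⇔ 1/3 = 1
α ⇔ α = 1/3 ⇔ 1/3 = 1
(β ⇔ α) · (α ⇔ α) = 1 · 1 = 1
β + β = 1/3 + 1/3 = 1/3
(β + β) ⇒ β = 1/3 ⇒ 1/3 = 1
((β ⇔ α) · (α ⇔ α)) ⇔ ((β + β) ⇒ β) = 1 ⇔ 1 = 1
¬α = ¬1/3 = 2/3
(((β ⇔ α) · (α ⇔ α)) ⇔ ((β + β) ⇒ β)) ⇒ ¬α = 1 ⇒ 2/3 = 2/3
((α ⇒ β) ⇒ ¬(α ⇒ β)) ⇒ ((((β ⇔ α) · (α ⇔ α)) ⇔ ((β + β) ⇒ β)) ⇒ ¬α) = 0 ⇒ 2/3 = 1
((((β · ¬β) ⇒ (α ⇔ β)) ⇒ ((α + α) ⇒ β)) ⇒ ((¬α + α) ⇒ ((β + α) · α))) · (((α ⇒ β) ⇒ ¬(α ⇒ β)) ⇒ ((((β ⇔ α) · (α ⇔ α)) ⇔ ((β + β) ⇒ β)) ⇒ ¬α)) = 2/3 · 1 = 2/3
¬(((((β · ¬β) ⇒ (α ⇔ β)) ⇒ ((α + α) ⇒ β)) ⇒ ((¬α + α) ⇒ ((β + α) · α))) · (((α ⇒ β) ⇒ ¬(α ⇒ β)) ⇒ ((((β ⇔ α) · (α ⇔ α)) ⇔ ((β + β) ⇒ β)) ⇒ ¬α))) = ¬2/3 = 1/3

1/3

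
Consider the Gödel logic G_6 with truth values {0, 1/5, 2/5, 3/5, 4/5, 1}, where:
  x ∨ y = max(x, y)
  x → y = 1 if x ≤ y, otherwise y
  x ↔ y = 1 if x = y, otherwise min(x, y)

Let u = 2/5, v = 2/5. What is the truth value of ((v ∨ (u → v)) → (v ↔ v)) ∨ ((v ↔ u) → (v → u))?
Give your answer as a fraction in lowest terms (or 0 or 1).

u → v = 2/5 → 2/5 = 1
v ∨ (u → v) = 2/5 ∨ 1 = 1
v ↔ v = 2/5 ↔ 2/5 = 1
(v ∨ (u → v)) → (v ↔ v) = 1 → 1 = 1
v ↔ u = 2/5 ↔ 2/5 = 1
v → u = 2/5 → 2/5 = 1
(v ↔ u) → (v → u) = 1 → 1 = 1
((v ∨ (u → v)) → (v ↔ v)) ∨ ((v ↔ u) → (v → u)) = 1 ∨ 1 = 1

1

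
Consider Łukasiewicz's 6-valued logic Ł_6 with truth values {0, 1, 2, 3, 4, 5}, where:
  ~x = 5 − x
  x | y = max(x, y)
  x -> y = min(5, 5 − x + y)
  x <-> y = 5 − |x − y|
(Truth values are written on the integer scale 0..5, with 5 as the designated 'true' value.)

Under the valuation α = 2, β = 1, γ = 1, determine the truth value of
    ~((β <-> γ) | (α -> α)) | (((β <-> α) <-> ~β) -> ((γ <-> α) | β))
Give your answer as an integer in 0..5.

β <-> γ = 1 <-> 1 = 5
α -> α = 2 -> 2 = 5
(β <-> γ) | (α -> α) = 5 | 5 = 5
~((β <-> γ) | (α -> α)) = ~5 = 0
β <-> α = 1 <-> 2 = 4
~β = ~1 = 4
(β <-> α) <-> ~β = 4 <-> 4 = 5
γ <-> α = 1 <-> 2 = 4
(γ <-> α) | β = 4 | 1 = 4
((β <-> α) <-> ~β) -> ((γ <-> α) | β) = 5 -> 4 = 4
~((β <-> γ) | (α -> α)) | (((β <-> α) <-> ~β) -> ((γ <-> α) | β)) = 0 | 4 = 4

4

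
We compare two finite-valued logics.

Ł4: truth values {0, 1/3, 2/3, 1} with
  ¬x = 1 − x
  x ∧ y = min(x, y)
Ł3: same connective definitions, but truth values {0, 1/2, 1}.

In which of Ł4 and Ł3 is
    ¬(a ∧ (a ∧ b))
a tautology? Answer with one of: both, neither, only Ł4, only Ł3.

In Ł4: at a = 1/3, b = 1/3 the value is 2/3 — not a tautology.
In Ł3: at a = 1/2, b = 1/2 the value is 1/2 — not a tautology.

neither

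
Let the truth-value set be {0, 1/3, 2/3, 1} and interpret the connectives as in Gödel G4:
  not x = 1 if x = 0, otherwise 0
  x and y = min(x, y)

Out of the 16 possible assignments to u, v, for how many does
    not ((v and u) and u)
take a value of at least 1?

u = 0, v = 0 ↦ 1  ≥
u = 0, v = 1/3 ↦ 1  ≥
u = 0, v = 2/3 ↦ 1  ≥
u = 0, v = 1 ↦ 1  ≥
u = 1/3, v = 0 ↦ 1  ≥
u = 1/3, v = 1/3 ↦ 0  <
u = 1/3, v = 2/3 ↦ 0  <
u = 1/3, v = 1 ↦ 0  <
u = 2/3, v = 0 ↦ 1  ≥
u = 2/3, v = 1/3 ↦ 0  <
u = 2/3, v = 2/3 ↦ 0  <
u = 2/3, v = 1 ↦ 0  <
u = 1, v = 0 ↦ 1  ≥
u = 1, v = 1/3 ↦ 0  <
u = 1, v = 2/3 ↦ 0  <
u = 1, v = 1 ↦ 0  <
So 7 of the 16 assignments meet the threshold.

7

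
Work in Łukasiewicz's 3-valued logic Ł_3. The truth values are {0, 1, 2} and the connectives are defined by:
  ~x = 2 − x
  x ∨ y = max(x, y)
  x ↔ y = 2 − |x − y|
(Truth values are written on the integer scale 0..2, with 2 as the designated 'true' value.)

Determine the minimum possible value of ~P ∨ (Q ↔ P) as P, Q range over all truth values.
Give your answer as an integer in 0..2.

Take P = 2, Q = 0:
~P = ~2 = 0
Q ↔ P = 0 ↔ 2 = 0
~P ∨ (Q ↔ P) = 0 ∨ 0 = 0
No assignment yields a value below 0, so this is the minimum.

0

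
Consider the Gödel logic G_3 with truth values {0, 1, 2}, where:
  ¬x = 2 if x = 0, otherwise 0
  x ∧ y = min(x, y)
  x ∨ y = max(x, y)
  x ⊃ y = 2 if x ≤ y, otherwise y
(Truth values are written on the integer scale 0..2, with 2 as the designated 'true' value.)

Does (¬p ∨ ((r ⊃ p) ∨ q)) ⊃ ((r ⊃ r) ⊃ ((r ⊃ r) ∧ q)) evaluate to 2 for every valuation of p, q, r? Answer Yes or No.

Counterexample: take p = 0, q = 0, r = 0.
¬p = ¬0 = 2
r ⊃ p = 0 ⊃ 0 = 2
(r ⊃ p) ∨ q = 2 ∨ 0 = 2
¬p ∨ ((r ⊃ p) ∨ q) = 2 ∨ 2 = 2
r ⊃ r = 0 ⊃ 0 = 2
r ⊃ r = 0 ⊃ 0 = 2
(r ⊃ r) ∧ q = 2 ∧ 0 = 0
(r ⊃ r) ⊃ ((r ⊃ r) ∧ q) = 2 ⊃ 0 = 0
(¬p ∨ ((r ⊃ p) ∨ q)) ⊃ ((r ⊃ r) ⊃ ((r ⊃ r) ∧ q)) = 2 ⊃ 0 = 0
This gives 0 ≠ 2.

No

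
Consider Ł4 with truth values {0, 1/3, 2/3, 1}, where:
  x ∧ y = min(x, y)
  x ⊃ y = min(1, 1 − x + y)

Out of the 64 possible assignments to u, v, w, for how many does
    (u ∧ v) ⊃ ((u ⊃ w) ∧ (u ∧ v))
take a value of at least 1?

value 1: 56 assignments (counts)
value 2/3: 5 assignments
value 1/3: 2 assignments
value 0: 1 assignment
So 56 of the 64 assignments meet the threshold.

56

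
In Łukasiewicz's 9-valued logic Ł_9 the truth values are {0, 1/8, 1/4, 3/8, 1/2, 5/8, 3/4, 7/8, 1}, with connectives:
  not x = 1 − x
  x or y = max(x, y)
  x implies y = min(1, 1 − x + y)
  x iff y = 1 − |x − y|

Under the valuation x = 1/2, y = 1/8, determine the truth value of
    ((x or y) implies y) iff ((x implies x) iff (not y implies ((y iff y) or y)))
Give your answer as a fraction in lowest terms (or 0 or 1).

x or y = 1/2 or 1/8 = 1/2
(x or y) implies y = 1/2 implies 1/8 = 5/8
x implies x = 1/2 implies 1/2 = 1
not y = not 1/8 = 7/8
y iff y = 1/8 iff 1/8 = 1
(y iff y) or y = 1 or 1/8 = 1
not y implies ((y iff y) or y) = 7/8 implies 1 = 1
(x implies x) iff (not y implies ((y iff y) or y)) = 1 iff 1 = 1
((x or y) implies y) iff ((x implies x) iff (not y implies ((y iff y) or y))) = 5/8 iff 1 = 5/8

5/8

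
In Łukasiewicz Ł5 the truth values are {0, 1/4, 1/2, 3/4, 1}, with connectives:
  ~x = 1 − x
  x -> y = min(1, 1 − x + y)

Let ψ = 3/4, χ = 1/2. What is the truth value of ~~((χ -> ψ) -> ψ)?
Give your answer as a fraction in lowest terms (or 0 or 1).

3/4

χ -> ψ = 1/2 -> 3/4 = 1
(χ -> ψ) -> ψ = 1 -> 3/4 = 3/4
~((χ -> ψ) -> ψ) = ~3/4 = 1/4
~~((χ -> ψ) -> ψ) = ~1/4 = 3/4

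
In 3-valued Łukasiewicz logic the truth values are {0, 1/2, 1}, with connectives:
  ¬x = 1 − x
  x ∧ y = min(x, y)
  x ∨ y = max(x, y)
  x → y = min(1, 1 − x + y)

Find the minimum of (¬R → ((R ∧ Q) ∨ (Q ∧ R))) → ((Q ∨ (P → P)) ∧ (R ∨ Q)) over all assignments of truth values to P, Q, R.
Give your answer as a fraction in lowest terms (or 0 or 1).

1/2

Take P = 0, Q = 1/2, R = 1/2:
¬R = ¬1/2 = 1/2
R ∧ Q = 1/2 ∧ 1/2 = 1/2
Q ∧ R = 1/2 ∧ 1/2 = 1/2
(R ∧ Q) ∨ (Q ∧ R) = 1/2 ∨ 1/2 = 1/2
¬R → ((R ∧ Q) ∨ (Q ∧ R)) = 1/2 → 1/2 = 1
P → P = 0 → 0 = 1
Q ∨ (P → P) = 1/2 ∨ 1 = 1
R ∨ Q = 1/2 ∨ 1/2 = 1/2
(Q ∨ (P → P)) ∧ (R ∨ Q) = 1 ∧ 1/2 = 1/2
(¬R → ((R ∧ Q) ∨ (Q ∧ R))) → ((Q ∨ (P → P)) ∧ (R ∨ Q)) = 1 → 1/2 = 1/2
No assignment yields a value below 1/2, so this is the minimum.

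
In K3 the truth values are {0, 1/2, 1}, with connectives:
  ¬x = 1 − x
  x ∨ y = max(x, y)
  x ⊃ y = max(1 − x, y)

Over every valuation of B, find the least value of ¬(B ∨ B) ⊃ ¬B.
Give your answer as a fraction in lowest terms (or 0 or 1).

Take B = 1/2:
B ∨ B = 1/2 ∨ 1/2 = 1/2
¬(B ∨ B) = ¬1/2 = 1/2
¬B = ¬1/2 = 1/2
¬(B ∨ B) ⊃ ¬B = 1/2 ⊃ 1/2 = 1/2
No assignment yields a value below 1/2, so this is the minimum.

1/2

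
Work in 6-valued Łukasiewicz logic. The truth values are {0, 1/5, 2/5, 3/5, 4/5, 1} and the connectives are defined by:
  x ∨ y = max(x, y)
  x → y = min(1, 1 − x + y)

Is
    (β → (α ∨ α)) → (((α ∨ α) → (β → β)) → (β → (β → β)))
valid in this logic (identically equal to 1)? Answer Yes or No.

At α = 1, β = 4/5, for instance:
α ∨ α = 1 ∨ 1 = 1
β → (α ∨ α) = 4/5 → 1 = 1
β → β = 4/5 → 4/5 = 1
(α ∨ α) → (β → β) = 1 → 1 = 1
β → (β → β) = 4/5 → 1 = 1
((α ∨ α) → (β → β)) → (β → (β → β)) = 1 → 1 = 1
(β → (α ∨ α)) → (((α ∨ α) → (β → β)) → (β → (β → β))) = 1 → 1 = 1
and checking the remaining 35 assignments likewise gives ≥ 1 in every case.

Yes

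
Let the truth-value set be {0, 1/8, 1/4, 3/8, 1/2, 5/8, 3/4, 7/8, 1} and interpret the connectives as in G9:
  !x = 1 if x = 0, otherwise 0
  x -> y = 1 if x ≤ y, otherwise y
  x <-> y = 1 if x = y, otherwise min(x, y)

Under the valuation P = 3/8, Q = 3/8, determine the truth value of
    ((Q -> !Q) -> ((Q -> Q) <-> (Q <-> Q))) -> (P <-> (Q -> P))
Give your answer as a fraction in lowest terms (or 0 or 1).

!Q = !3/8 = 0
Q -> !Q = 3/8 -> 0 = 0
Q -> Q = 3/8 -> 3/8 = 1
Q <-> Q = 3/8 <-> 3/8 = 1
(Q -> Q) <-> (Q <-> Q) = 1 <-> 1 = 1
(Q -> !Q) -> ((Q -> Q) <-> (Q <-> Q)) = 0 -> 1 = 1
Q -> P = 3/8 -> 3/8 = 1
P <-> (Q -> P) = 3/8 <-> 1 = 3/8
((Q -> !Q) -> ((Q -> Q) <-> (Q <-> Q))) -> (P <-> (Q -> P)) = 1 -> 3/8 = 3/8

3/8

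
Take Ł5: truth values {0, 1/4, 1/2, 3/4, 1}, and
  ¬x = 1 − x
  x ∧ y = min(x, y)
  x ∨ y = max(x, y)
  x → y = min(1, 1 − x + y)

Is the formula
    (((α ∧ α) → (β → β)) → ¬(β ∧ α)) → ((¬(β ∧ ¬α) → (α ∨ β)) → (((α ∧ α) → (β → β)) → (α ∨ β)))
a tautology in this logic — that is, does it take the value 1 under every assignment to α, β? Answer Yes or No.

Counterexample: take α = 0, β = 1/4.
α ∧ α = 0 ∧ 0 = 0
β → β = 1/4 → 1/4 = 1
(α ∧ α) → (β → β) = 0 → 1 = 1
β ∧ α = 1/4 ∧ 0 = 0
¬(β ∧ α) = ¬0 = 1
((α ∧ α) → (β → β)) → ¬(β ∧ α) = 1 → 1 = 1
¬α = ¬0 = 1
β ∧ ¬α = 1/4 ∧ 1 = 1/4
¬(β ∧ ¬α) = ¬1/4 = 3/4
α ∨ β = 0 ∨ 1/4 = 1/4
¬(β ∧ ¬α) → (α ∨ β) = 3/4 → 1/4 = 1/2
α ∧ α = 0 ∧ 0 = 0
β → β = 1/4 → 1/4 = 1
(α ∧ α) → (β → β) = 0 → 1 = 1
α ∨ β = 0 ∨ 1/4 = 1/4
((α ∧ α) → (β → β)) → (α ∨ β) = 1 → 1/4 = 1/4
(¬(β ∧ ¬α) → (α ∨ β)) → (((α ∧ α) → (β → β)) → (α ∨ β)) = 1/2 → 1/4 = 3/4
(((α ∧ α) → (β → β)) → ¬(β ∧ α)) → ((¬(β ∧ ¬α) → (α ∨ β)) → (((α ∧ α) → (β → β)) → (α ∨ β))) = 1 → 3/4 = 3/4
This gives 3/4 ≠ 1.

No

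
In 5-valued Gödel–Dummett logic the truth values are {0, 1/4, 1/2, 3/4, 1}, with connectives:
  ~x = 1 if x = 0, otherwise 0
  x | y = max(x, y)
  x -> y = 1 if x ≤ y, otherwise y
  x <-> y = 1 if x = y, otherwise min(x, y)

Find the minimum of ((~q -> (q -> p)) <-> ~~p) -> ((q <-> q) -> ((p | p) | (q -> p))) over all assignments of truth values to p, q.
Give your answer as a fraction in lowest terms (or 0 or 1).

Take p = 1/4, q = 1/2:
~q = ~1/2 = 0
q -> p = 1/2 -> 1/4 = 1/4
~q -> (q -> p) = 0 -> 1/4 = 1
~p = ~1/4 = 0
~~p = ~0 = 1
(~q -> (q -> p)) <-> ~~p = 1 <-> 1 = 1
q <-> q = 1/2 <-> 1/2 = 1
p | p = 1/4 | 1/4 = 1/4
q -> p = 1/2 -> 1/4 = 1/4
(p | p) | (q -> p) = 1/4 | 1/4 = 1/4
(q <-> q) -> ((p | p) | (q -> p)) = 1 -> 1/4 = 1/4
((~q -> (q -> p)) <-> ~~p) -> ((q <-> q) -> ((p | p) | (q -> p))) = 1 -> 1/4 = 1/4
No assignment yields a value below 1/4, so this is the minimum.

1/4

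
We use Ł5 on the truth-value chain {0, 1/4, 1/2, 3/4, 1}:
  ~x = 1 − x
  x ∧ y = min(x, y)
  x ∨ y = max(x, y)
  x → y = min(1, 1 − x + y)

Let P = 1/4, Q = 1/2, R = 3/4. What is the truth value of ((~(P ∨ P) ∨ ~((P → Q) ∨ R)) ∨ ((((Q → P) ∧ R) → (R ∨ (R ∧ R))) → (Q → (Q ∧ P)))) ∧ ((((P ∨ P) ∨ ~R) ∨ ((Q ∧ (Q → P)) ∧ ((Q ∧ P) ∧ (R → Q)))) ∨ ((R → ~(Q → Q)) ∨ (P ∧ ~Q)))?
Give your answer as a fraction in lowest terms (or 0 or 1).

1/4

P ∨ P = 1/4 ∨ 1/4 = 1/4
~(P ∨ P) = ~1/4 = 3/4
P → Q = 1/4 → 1/2 = 1
(P → Q) ∨ R = 1 ∨ 3/4 = 1
~((P → Q) ∨ R) = ~1 = 0
~(P ∨ P) ∨ ~((P → Q) ∨ R) = 3/4 ∨ 0 = 3/4
Q → P = 1/2 → 1/4 = 3/4
(Q → P) ∧ R = 3/4 ∧ 3/4 = 3/4
R ∧ R = 3/4 ∧ 3/4 = 3/4
R ∨ (R ∧ R) = 3/4 ∨ 3/4 = 3/4
((Q → P) ∧ R) → (R ∨ (R ∧ R)) = 3/4 → 3/4 = 1
Q ∧ P = 1/2 ∧ 1/4 = 1/4
Q → (Q ∧ P) = 1/2 → 1/4 = 3/4
(((Q → P) ∧ R) → (R ∨ (R ∧ R))) → (Q → (Q ∧ P)) = 1 → 3/4 = 3/4
(~(P ∨ P) ∨ ~((P → Q) ∨ R)) ∨ ((((Q → P) ∧ R) → (R ∨ (R ∧ R))) → (Q → (Q ∧ P))) = 3/4 ∨ 3/4 = 3/4
P ∨ P = 1/4 ∨ 1/4 = 1/4
~R = ~3/4 = 1/4
(P ∨ P) ∨ ~R = 1/4 ∨ 1/4 = 1/4
Q → P = 1/2 → 1/4 = 3/4
Q ∧ (Q → P) = 1/2 ∧ 3/4 = 1/2
Q ∧ P = 1/2 ∧ 1/4 = 1/4
R → Q = 3/4 → 1/2 = 3/4
(Q ∧ P) ∧ (R → Q) = 1/4 ∧ 3/4 = 1/4
(Q ∧ (Q → P)) ∧ ((Q ∧ P) ∧ (R → Q)) = 1/2 ∧ 1/4 = 1/4
((P ∨ P) ∨ ~R) ∨ ((Q ∧ (Q → P)) ∧ ((Q ∧ P) ∧ (R → Q))) = 1/4 ∨ 1/4 = 1/4
Q → Q = 1/2 → 1/2 = 1
~(Q → Q) = ~1 = 0
R → ~(Q → Q) = 3/4 → 0 = 1/4
~Q = ~1/2 = 1/2
P ∧ ~Q = 1/4 ∧ 1/2 = 1/4
(R → ~(Q → Q)) ∨ (P ∧ ~Q) = 1/4 ∨ 1/4 = 1/4
(((P ∨ P) ∨ ~R) ∨ ((Q ∧ (Q → P)) ∧ ((Q ∧ P) ∧ (R → Q)))) ∨ ((R → ~(Q → Q)) ∨ (P ∧ ~Q)) = 1/4 ∨ 1/4 = 1/4
((~(P ∨ P) ∨ ~((P → Q) ∨ R)) ∨ ((((Q → P) ∧ R) → (R ∨ (R ∧ R))) → (Q → (Q ∧ P)))) ∧ ((((P ∨ P) ∨ ~R) ∨ ((Q ∧ (Q → P)) ∧ ((Q ∧ P) ∧ (R → Q)))) ∨ ((R → ~(Q → Q)) ∨ (P ∧ ~Q))) = 3/4 ∧ 1/4 = 1/4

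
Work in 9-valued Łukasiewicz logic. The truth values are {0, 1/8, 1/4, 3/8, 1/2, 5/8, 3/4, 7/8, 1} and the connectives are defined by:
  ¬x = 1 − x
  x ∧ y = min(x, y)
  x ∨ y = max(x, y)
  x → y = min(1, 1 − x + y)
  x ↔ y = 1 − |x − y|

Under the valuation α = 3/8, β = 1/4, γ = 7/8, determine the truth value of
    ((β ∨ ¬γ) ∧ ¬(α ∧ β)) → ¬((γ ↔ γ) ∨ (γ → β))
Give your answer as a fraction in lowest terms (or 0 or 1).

¬γ = ¬7/8 = 1/8
β ∨ ¬γ = 1/4 ∨ 1/8 = 1/4
α ∧ β = 3/8 ∧ 1/4 = 1/4
¬(α ∧ β) = ¬1/4 = 3/4
(β ∨ ¬γ) ∧ ¬(α ∧ β) = 1/4 ∧ 3/4 = 1/4
γ ↔ γ = 7/8 ↔ 7/8 = 1
γ → β = 7/8 → 1/4 = 3/8
(γ ↔ γ) ∨ (γ → β) = 1 ∨ 3/8 = 1
¬((γ ↔ γ) ∨ (γ → β)) = ¬1 = 0
((β ∨ ¬γ) ∧ ¬(α ∧ β)) → ¬((γ ↔ γ) ∨ (γ → β)) = 1/4 → 0 = 3/4

3/4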